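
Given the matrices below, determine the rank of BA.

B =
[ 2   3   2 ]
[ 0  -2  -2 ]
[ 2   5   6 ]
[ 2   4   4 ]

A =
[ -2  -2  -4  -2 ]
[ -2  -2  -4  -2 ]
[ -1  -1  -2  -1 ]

1

First compute BA:
[[-12, -12, -24, -12],
 [  6,   6,  12,   6],
 [-20, -20, -40, -20],
 [-16, -16, -32, -16]]
Now row reduce the product.
R2 ← R2 + (1/2)·R1: [0, 0, 0, 0]
R3 ← R3 − (5/3)·R1: [0, 0, 0, 0]
R4 ← R4 − (4/3)·R1: [0, 0, 0, 0]
1 nonzero row, so rank(BA) = 1.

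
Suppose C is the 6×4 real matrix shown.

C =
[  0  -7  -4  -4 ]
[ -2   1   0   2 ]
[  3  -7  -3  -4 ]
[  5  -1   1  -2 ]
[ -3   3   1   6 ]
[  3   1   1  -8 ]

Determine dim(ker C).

Row reduce to echelon form.
Swap R1 ↔ R2
R3 ← R3 + (3/2)·R1: [0, -11/2, -3, -1]
R4 ← R4 + (5/2)·R1: [0, 3/2, 1, 3]
R5 ← R5 − (3/2)·R1: [0, 3/2, 1, 3]
R6 ← R6 + (3/2)·R1: [0, 5/2, 1, -5]
R3 ← R3 − (11/14)·R2: [0, 0, 1/7, 15/7]
R4 ← R4 + (3/14)·R2: [0, 0, 1/7, 15/7]
R5 ← R5 + (3/14)·R2: [0, 0, 1/7, 15/7]
R6 ← R6 + (5/14)·R2: [0, 0, -3/7, -45/7]
R4 ← R4 − R3: [0, 0, 0, 0]
R5 ← R5 − R3: [0, 0, 0, 0]
R6 ← R6 + (3)·R3: [0, 0, 0, 0]
3 nonzero rows, so rank(C) = 3.
C has 4 columns; by rank–nullity, nullity = 4 − 3 = 1.

1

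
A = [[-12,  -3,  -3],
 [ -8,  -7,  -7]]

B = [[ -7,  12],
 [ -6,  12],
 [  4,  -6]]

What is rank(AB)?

First compute AB:
[[ 90, -162],
 [ 70, -138]]
Now row reduce the product.
R2 ← R2 − (7/9)·R1: [0, -12]
2 nonzero rows, so rank(AB) = 2.

2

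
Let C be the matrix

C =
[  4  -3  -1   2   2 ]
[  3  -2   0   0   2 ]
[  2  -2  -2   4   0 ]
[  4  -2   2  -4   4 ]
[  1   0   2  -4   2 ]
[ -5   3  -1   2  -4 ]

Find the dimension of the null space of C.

Row reduce to echelon form.
R2 ← R2 − (3/4)·R1: [0, 1/4, 3/4, -3/2, 1/2]
R3 ← R3 − (1/2)·R1: [0, -1/2, -3/2, 3, -1]
R4 ← R4 − R1: [0, 1, 3, -6, 2]
R5 ← R5 − (1/4)·R1: [0, 3/4, 9/4, -9/2, 3/2]
R6 ← R6 + (5/4)·R1: [0, -3/4, -9/4, 9/2, -3/2]
R3 ← R3 + (2)·R2: [0, 0, 0, 0, 0]
R4 ← R4 − (4)·R2: [0, 0, 0, 0, 0]
R5 ← R5 − (3)·R2: [0, 0, 0, 0, 0]
R6 ← R6 + (3)·R2: [0, 0, 0, 0, 0]
2 nonzero rows, so rank(C) = 2.
C has 5 columns; by rank–nullity, nullity = 5 − 2 = 3.

3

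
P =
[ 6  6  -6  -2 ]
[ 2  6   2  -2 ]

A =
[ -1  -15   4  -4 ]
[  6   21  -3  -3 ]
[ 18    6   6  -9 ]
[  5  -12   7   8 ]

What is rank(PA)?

2

First compute PA:
[[-88,  24, -44,  -4],
 [ 60, 132, -12, -60]]
Now row reduce the product.
R2 ← R2 + (15/22)·R1: [0, 1632/11, -42, -690/11]
2 nonzero rows, so rank(PA) = 2.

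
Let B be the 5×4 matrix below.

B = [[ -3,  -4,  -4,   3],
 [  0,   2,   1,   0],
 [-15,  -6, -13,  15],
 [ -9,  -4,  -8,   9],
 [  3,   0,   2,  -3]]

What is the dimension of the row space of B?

2

Row reduce to echelon form.
R3 ← R3 − (5)·R1: [0, 14, 7, 0]
R4 ← R4 − (3)·R1: [0, 8, 4, 0]
R5 ← R5 + R1: [0, -4, -2, 0]
R3 ← R3 − (7)·R2: [0, 0, 0, 0]
R4 ← R4 − (4)·R2: [0, 0, 0, 0]
R5 ← R5 + (2)·R2: [0, 0, 0, 0]
Echelon form has 2 nonzero rows, so rank(B) = 2.
The row space has dimension equal to the rank: 2.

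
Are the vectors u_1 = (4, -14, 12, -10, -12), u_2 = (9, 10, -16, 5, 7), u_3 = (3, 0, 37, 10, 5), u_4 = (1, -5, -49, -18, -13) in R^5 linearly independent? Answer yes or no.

yes

Form the matrix with these vectors as rows and row reduce.
R2 ← R2 − (9/4)·R1: [0, 83/2, -43, 55/2, 34]
R3 ← R3 − (3/4)·R1: [0, 21/2, 28, 35/2, 14]
R4 ← R4 − (1/4)·R1: [0, -3/2, -52, -31/2, -10]
R3 ← R3 − (21/83)·R2: [0, 0, 3227/83, 875/83, 448/83]
R4 ← R4 + (3/83)·R2: [0, 0, -4445/83, -1204/83, -728/83]
R4 ← R4 + (635/461)·R3: [0, 0, 0, 7/461, -616/461]
4 nonzero rows, so the 4 vectors span a space of dimension 4.
Since 4 = 4, the vectors are linearly independent.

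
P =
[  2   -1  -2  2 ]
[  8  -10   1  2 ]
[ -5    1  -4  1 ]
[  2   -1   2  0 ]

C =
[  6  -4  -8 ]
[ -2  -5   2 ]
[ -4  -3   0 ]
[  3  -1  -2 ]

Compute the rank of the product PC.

3

First compute PC:
[[ 28,   1, -22],
 [ 70,  13, -88],
 [-13,  26,  40],
 [  6,  -9, -18]]
Now row reduce the product.
R2 ← R2 − (5/2)·R1: [0, 21/2, -33]
R3 ← R3 + (13/28)·R1: [0, 741/28, 417/14]
R4 ← R4 − (3/14)·R1: [0, -129/14, -93/7]
R3 ← R3 − (247/98)·R2: [0, 0, 5535/49]
R4 ← R4 + (43/49)·R2: [0, 0, -2070/49]
R4 ← R4 + (46/123)·R3: [0, 0, 0]
3 nonzero rows, so rank(PC) = 3.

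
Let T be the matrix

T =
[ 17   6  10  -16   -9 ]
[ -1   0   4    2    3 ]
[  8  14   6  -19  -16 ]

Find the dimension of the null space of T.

2

Row reduce to echelon form.
R2 ← R2 + (1/17)·R1: [0, 6/17, 78/17, 18/17, 42/17]
R3 ← R3 − (8/17)·R1: [0, 190/17, 22/17, -195/17, -200/17]
R3 ← R3 − (95/3)·R2: [0, 0, -144, -45, -90]
3 nonzero rows, so rank(T) = 3.
T has 5 columns; by rank–nullity, nullity = 5 − 3 = 2.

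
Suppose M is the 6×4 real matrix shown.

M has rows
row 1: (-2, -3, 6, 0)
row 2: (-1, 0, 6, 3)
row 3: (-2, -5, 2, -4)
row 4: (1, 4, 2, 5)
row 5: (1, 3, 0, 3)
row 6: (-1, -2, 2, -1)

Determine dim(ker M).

Row reduce to echelon form.
R2 ← R2 − (1/2)·R1: [0, 3/2, 3, 3]
R3 ← R3 − R1: [0, -2, -4, -4]
R4 ← R4 + (1/2)·R1: [0, 5/2, 5, 5]
R5 ← R5 + (1/2)·R1: [0, 3/2, 3, 3]
R6 ← R6 − (1/2)·R1: [0, -1/2, -1, -1]
R3 ← R3 + (4/3)·R2: [0, 0, 0, 0]
R4 ← R4 − (5/3)·R2: [0, 0, 0, 0]
R5 ← R5 − R2: [0, 0, 0, 0]
R6 ← R6 + (1/3)·R2: [0, 0, 0, 0]
2 nonzero rows, so rank(M) = 2.
M has 4 columns; by rank–nullity, nullity = 4 − 2 = 2.

2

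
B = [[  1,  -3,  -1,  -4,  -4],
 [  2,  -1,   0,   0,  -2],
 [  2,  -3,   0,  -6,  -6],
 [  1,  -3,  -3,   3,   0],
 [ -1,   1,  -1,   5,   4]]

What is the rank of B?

Row reduce to echelon form.
R2 ← R2 − (2)·R1: [0, 5, 2, 8, 6]
R3 ← R3 − (2)·R1: [0, 3, 2, 2, 2]
R4 ← R4 − R1: [0, 0, -2, 7, 4]
R5 ← R5 + R1: [0, -2, -2, 1, 0]
R3 ← R3 − (3/5)·R2: [0, 0, 4/5, -14/5, -8/5]
R5 ← R5 + (2/5)·R2: [0, 0, -6/5, 21/5, 12/5]
R4 ← R4 + (5/2)·R3: [0, 0, 0, 0, 0]
R5 ← R5 + (3/2)·R3: [0, 0, 0, 0, 0]
Echelon form has 3 nonzero rows, so rank(B) = 3.

3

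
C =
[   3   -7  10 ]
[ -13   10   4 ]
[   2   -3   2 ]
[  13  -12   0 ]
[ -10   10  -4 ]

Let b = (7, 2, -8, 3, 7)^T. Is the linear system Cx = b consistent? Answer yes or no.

no

Row reduce the augmented matrix [C | b].
R2 ← R2 + (13/3)·R1: [0, -61/3, 142/3, 97/3]
R3 ← R3 − (2/3)·R1: [0, 5/3, -14/3, -38/3]
R4 ← R4 − (13/3)·R1: [0, 55/3, -130/3, -82/3]
R5 ← R5 + (10/3)·R1: [0, -40/3, 88/3, 91/3]
R3 ← R3 + (5/61)·R2: [0, 0, -48/61, -611/61]
R4 ← R4 + (55/61)·R2: [0, 0, -40/61, 111/61]
R5 ← R5 − (40/61)·R2: [0, 0, -104/61, 557/61]
R4 ← R4 − (5/6)·R3: [0, 0, 0, 61/6]
R5 ← R5 − (13/6)·R3: [0, 0, 0, 185/6]
R5 ← R5 − (185/61)·R4: [0, 0, 0, 0]
The echelon form has 4 nonzero rows; the last pivot sits in the augmented column, so rank(C) = 3 but rank([C|b]) = 4.
Since the ranks differ, the system is inconsistent.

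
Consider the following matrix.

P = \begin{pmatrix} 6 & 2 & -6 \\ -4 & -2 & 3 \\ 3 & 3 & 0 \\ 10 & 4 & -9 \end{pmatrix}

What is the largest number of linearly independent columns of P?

Row reduce to echelon form.
R2 ← R2 + (2/3)·R1: [0, -2/3, -1]
R3 ← R3 − (1/2)·R1: [0, 2, 3]
R4 ← R4 − (5/3)·R1: [0, 2/3, 1]
R3 ← R3 + (3)·R2: [0, 0, 0]
R4 ← R4 + R2: [0, 0, 0]
Echelon form has 2 nonzero rows, so rank(P) = 2.
The rank gives the maximum number of linearly independent columns: 2.

2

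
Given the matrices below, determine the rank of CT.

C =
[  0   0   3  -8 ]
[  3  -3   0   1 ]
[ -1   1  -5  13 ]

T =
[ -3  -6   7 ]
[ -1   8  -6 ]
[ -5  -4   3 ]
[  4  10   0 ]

2

First compute CT:
[[-47, -92,   9],
 [ -2, -32,  39],
 [ 79, 164, -28]]
Now row reduce the product.
R2 ← R2 − (2/47)·R1: [0, -1320/47, 1815/47]
R3 ← R3 + (79/47)·R1: [0, 440/47, -605/47]
R3 ← R3 + (1/3)·R2: [0, 0, 0]
2 nonzero rows, so rank(CT) = 2.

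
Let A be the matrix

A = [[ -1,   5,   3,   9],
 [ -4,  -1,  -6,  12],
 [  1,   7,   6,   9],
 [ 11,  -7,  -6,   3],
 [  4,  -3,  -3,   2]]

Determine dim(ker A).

1

Row reduce to echelon form.
R2 ← R2 − (4)·R1: [0, -21, -18, -24]
R3 ← R3 + R1: [0, 12, 9, 18]
R4 ← R4 + (11)·R1: [0, 48, 27, 102]
R5 ← R5 + (4)·R1: [0, 17, 9, 38]
R3 ← R3 + (4/7)·R2: [0, 0, -9/7, 30/7]
R4 ← R4 + (16/7)·R2: [0, 0, -99/7, 330/7]
R5 ← R5 + (17/21)·R2: [0, 0, -39/7, 130/7]
R4 ← R4 − (11)·R3: [0, 0, 0, 0]
R5 ← R5 − (13/3)·R3: [0, 0, 0, 0]
3 nonzero rows, so rank(A) = 3.
A has 4 columns; by rank–nullity, nullity = 4 − 3 = 1.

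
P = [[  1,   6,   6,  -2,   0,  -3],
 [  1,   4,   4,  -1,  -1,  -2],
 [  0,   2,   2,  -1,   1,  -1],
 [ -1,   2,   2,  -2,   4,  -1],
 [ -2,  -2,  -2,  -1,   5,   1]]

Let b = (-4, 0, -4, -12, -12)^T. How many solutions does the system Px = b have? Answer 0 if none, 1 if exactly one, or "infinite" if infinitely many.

infinite

Row reduce the augmented matrix [P | b].
R2 ← R2 − R1: [0, -2, -2, 1, -1, 1, 4]
R4 ← R4 + R1: [0, 8, 8, -4, 4, -4, -16]
R5 ← R5 + (2)·R1: [0, 10, 10, -5, 5, -5, -20]
R3 ← R3 + R2: [0, 0, 0, 0, 0, 0, 0]
R4 ← R4 + (4)·R2: [0, 0, 0, 0, 0, 0, 0]
R5 ← R5 + (5)·R2: [0, 0, 0, 0, 0, 0, 0]
The echelon form has 2 nonzero rows, and every pivot lies in the first 6 columns, so rank(P) = rank([P|b]) = 2.
The system is consistent.
rank = 2 < 6 unknowns, so there are infinitely many solutions.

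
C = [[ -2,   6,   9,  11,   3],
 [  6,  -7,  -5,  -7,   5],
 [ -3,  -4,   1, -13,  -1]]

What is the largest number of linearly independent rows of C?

3

Row reduce to echelon form.
R2 ← R2 + (3)·R1: [0, 11, 22, 26, 14]
R3 ← R3 − (3/2)·R1: [0, -13, -25/2, -59/2, -11/2]
R3 ← R3 + (13/11)·R2: [0, 0, 27/2, 27/22, 243/22]
Echelon form has 3 nonzero rows, so rank(C) = 3.
The rank gives the maximum number of linearly independent rows: 3.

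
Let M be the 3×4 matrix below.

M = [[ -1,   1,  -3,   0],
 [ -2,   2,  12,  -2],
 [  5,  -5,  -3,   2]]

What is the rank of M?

Row reduce to echelon form.
R2 ← R2 − (2)·R1: [0, 0, 18, -2]
R3 ← R3 + (5)·R1: [0, 0, -18, 2]
R3 ← R3 + R2: [0, 0, 0, 0]
Echelon form has 2 nonzero rows, so rank(M) = 2.

2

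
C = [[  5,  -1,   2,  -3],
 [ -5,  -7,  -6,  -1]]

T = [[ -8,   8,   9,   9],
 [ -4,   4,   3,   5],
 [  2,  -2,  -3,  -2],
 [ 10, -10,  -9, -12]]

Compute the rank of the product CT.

First compute CT:
[[-62,  62,  63,  72],
 [ 46, -46, -39, -56]]
Now row reduce the product.
R2 ← R2 + (23/31)·R1: [0, 0, 240/31, -80/31]
2 nonzero rows, so rank(CT) = 2.

2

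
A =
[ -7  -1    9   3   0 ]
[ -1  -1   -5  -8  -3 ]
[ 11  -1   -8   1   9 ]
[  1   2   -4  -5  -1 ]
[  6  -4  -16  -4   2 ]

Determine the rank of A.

Row reduce to echelon form.
R2 ← R2 − (1/7)·R1: [0, -6/7, -44/7, -59/7, -3]
R3 ← R3 + (11/7)·R1: [0, -18/7, 43/7, 40/7, 9]
R4 ← R4 + (1/7)·R1: [0, 13/7, -19/7, -32/7, -1]
R5 ← R5 + (6/7)·R1: [0, -34/7, -58/7, -10/7, 2]
R3 ← R3 − (3)·R2: [0, 0, 25, 31, 18]
R4 ← R4 + (13/6)·R2: [0, 0, -49/3, -137/6, -15/2]
R5 ← R5 − (17/3)·R2: [0, 0, 82/3, 139/3, 19]
R4 ← R4 + (49/75)·R3: [0, 0, 0, -129/50, 213/50]
R5 ← R5 − (82/75)·R3: [0, 0, 0, 311/25, -17/25]
R5 ← R5 + (622/129)·R4: [0, 0, 0, 0, 854/43]
Echelon form has 5 nonzero rows, so rank(A) = 5.

5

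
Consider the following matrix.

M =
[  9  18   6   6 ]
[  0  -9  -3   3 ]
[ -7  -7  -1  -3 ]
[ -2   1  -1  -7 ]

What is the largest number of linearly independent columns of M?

Row reduce to echelon form.
R3 ← R3 + (7/9)·R1: [0, 7, 11/3, 5/3]
R4 ← R4 + (2/9)·R1: [0, 5, 1/3, -17/3]
R3 ← R3 + (7/9)·R2: [0, 0, 4/3, 4]
R4 ← R4 + (5/9)·R2: [0, 0, -4/3, -4]
R4 ← R4 + R3: [0, 0, 0, 0]
Echelon form has 3 nonzero rows, so rank(M) = 3.
The rank gives the maximum number of linearly independent columns: 3.

3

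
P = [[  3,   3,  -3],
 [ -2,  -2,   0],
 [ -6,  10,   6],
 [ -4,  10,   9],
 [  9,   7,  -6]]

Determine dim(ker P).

Row reduce to echelon form.
R2 ← R2 + (2/3)·R1: [0, 0, -2]
R3 ← R3 + (2)·R1: [0, 16, 0]
R4 ← R4 + (4/3)·R1: [0, 14, 5]
R5 ← R5 − (3)·R1: [0, -2, 3]
Swap R2 ↔ R3
R4 ← R4 − (7/8)·R2: [0, 0, 5]
R5 ← R5 + (1/8)·R2: [0, 0, 3]
R4 ← R4 + (5/2)·R3: [0, 0, 0]
R5 ← R5 + (3/2)·R3: [0, 0, 0]
3 nonzero rows, so rank(P) = 3.
P has 3 columns; by rank–nullity, nullity = 3 − 3 = 0.

0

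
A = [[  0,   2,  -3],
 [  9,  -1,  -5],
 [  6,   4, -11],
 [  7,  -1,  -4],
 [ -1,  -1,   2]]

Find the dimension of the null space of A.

Row reduce to echelon form.
Swap R1 ↔ R2
R3 ← R3 − (2/3)·R1: [0, 14/3, -23/3]
R4 ← R4 − (7/9)·R1: [0, -2/9, -1/9]
R5 ← R5 + (1/9)·R1: [0, -10/9, 13/9]
R3 ← R3 − (7/3)·R2: [0, 0, -2/3]
R4 ← R4 + (1/9)·R2: [0, 0, -4/9]
R5 ← R5 + (5/9)·R2: [0, 0, -2/9]
R4 ← R4 − (2/3)·R3: [0, 0, 0]
R5 ← R5 − (1/3)·R3: [0, 0, 0]
3 nonzero rows, so rank(A) = 3.
A has 3 columns; by rank–nullity, nullity = 3 − 3 = 0.

0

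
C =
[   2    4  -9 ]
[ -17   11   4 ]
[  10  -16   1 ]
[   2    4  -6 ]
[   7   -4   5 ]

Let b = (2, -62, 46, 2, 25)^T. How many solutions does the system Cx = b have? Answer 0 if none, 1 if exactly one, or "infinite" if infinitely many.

1

Row reduce the augmented matrix [C | b].
R2 ← R2 + (17/2)·R1: [0, 45, -145/2, -45]
R3 ← R3 − (5)·R1: [0, -36, 46, 36]
R4 ← R4 − R1: [0, 0, 3, 0]
R5 ← R5 − (7/2)·R1: [0, -18, 73/2, 18]
R3 ← R3 + (4/5)·R2: [0, 0, -12, 0]
R5 ← R5 + (2/5)·R2: [0, 0, 15/2, 0]
R4 ← R4 + (1/4)·R3: [0, 0, 0, 0]
R5 ← R5 + (5/8)·R3: [0, 0, 0, 0]
The echelon form has 3 nonzero rows, and every pivot lies in the first 3 columns, so rank(C) = rank([C|b]) = 3.
The system is consistent.
rank = 3 = number of unknowns, so the solution is unique.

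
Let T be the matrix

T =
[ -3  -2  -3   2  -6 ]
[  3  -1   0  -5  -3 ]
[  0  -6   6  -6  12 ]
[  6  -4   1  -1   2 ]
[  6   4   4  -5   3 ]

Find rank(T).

5

Row reduce to echelon form.
R2 ← R2 + R1: [0, -3, -3, -3, -9]
R4 ← R4 + (2)·R1: [0, -8, -5, 3, -10]
R5 ← R5 + (2)·R1: [0, 0, -2, -1, -9]
R3 ← R3 − (2)·R2: [0, 0, 12, 0, 30]
R4 ← R4 − (8/3)·R2: [0, 0, 3, 11, 14]
R4 ← R4 − (1/4)·R3: [0, 0, 0, 11, 13/2]
R5 ← R5 + (1/6)·R3: [0, 0, 0, -1, -4]
R5 ← R5 + (1/11)·R4: [0, 0, 0, 0, -75/22]
Echelon form has 5 nonzero rows, so rank(T) = 5.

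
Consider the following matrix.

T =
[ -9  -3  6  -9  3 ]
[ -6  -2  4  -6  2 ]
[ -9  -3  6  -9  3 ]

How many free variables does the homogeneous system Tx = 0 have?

Row reduce to echelon form.
R2 ← R2 − (2/3)·R1: [0, 0, 0, 0, 0]
R3 ← R3 − R1: [0, 0, 0, 0, 0]
1 nonzero row, so rank(T) = 1.
T has 5 columns; by rank–nullity, nullity = 5 − 1 = 4.

4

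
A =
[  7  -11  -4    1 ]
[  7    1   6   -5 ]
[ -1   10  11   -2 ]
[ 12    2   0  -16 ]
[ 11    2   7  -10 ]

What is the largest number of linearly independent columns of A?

3

Row reduce to echelon form.
R2 ← R2 − R1: [0, 12, 10, -6]
R3 ← R3 + (1/7)·R1: [0, 59/7, 73/7, -13/7]
R4 ← R4 − (12/7)·R1: [0, 146/7, 48/7, -124/7]
R5 ← R5 − (11/7)·R1: [0, 135/7, 93/7, -81/7]
R3 ← R3 − (59/84)·R2: [0, 0, 143/42, 33/14]
R4 ← R4 − (73/42)·R2: [0, 0, -221/21, -51/7]
R5 ← R5 − (45/28)·R2: [0, 0, -39/14, -27/14]
R4 ← R4 + (34/11)·R3: [0, 0, 0, 0]
R5 ← R5 + (9/11)·R3: [0, 0, 0, 0]
Echelon form has 3 nonzero rows, so rank(A) = 3.
The rank gives the maximum number of linearly independent columns: 3.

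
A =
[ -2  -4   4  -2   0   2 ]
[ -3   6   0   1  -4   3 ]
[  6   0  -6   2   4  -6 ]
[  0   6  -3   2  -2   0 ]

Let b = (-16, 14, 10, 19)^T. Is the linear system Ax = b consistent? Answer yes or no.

yes

Row reduce the augmented matrix [A | b].
R2 ← R2 − (3/2)·R1: [0, 12, -6, 4, -4, 0, 38]
R3 ← R3 + (3)·R1: [0, -12, 6, -4, 4, 0, -38]
R3 ← R3 + R2: [0, 0, 0, 0, 0, 0, 0]
R4 ← R4 − (1/2)·R2: [0, 0, 0, 0, 0, 0, 0]
The echelon form has 2 nonzero rows, and every pivot lies in the first 6 columns, so rank(A) = rank([A|b]) = 2.
The system is consistent.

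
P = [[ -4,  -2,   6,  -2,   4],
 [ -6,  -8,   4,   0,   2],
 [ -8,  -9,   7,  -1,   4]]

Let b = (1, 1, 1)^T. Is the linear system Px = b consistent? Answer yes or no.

Row reduce the augmented matrix [P | b].
R2 ← R2 − (3/2)·R1: [0, -5, -5, 3, -4, -1/2]
R3 ← R3 − (2)·R1: [0, -5, -5, 3, -4, -1]
R3 ← R3 − R2: [0, 0, 0, 0, 0, -1/2]
The echelon form has 3 nonzero rows; the last pivot sits in the augmented column, so rank(P) = 2 but rank([P|b]) = 3.
Since the ranks differ, the system is inconsistent.

no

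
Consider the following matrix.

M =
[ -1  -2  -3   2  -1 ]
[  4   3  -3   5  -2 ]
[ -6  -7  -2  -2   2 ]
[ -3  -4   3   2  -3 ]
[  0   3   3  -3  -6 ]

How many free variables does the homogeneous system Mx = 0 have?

1

Row reduce to echelon form.
R2 ← R2 + (4)·R1: [0, -5, -15, 13, -6]
R3 ← R3 − (6)·R1: [0, 5, 16, -14, 8]
R4 ← R4 − (3)·R1: [0, 2, 12, -4, 0]
R3 ← R3 + R2: [0, 0, 1, -1, 2]
R4 ← R4 + (2/5)·R2: [0, 0, 6, 6/5, -12/5]
R5 ← R5 + (3/5)·R2: [0, 0, -6, 24/5, -48/5]
R4 ← R4 − (6)·R3: [0, 0, 0, 36/5, -72/5]
R5 ← R5 + (6)·R3: [0, 0, 0, -6/5, 12/5]
R5 ← R5 + (1/6)·R4: [0, 0, 0, 0, 0]
4 nonzero rows, so rank(M) = 4.
M has 5 columns; by rank–nullity, nullity = 5 − 4 = 1.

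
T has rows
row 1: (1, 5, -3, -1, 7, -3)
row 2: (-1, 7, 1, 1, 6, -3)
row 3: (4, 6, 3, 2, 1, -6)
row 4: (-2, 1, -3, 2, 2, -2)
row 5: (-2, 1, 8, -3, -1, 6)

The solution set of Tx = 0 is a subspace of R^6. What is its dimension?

1

Row reduce to echelon form.
R2 ← R2 + R1: [0, 12, -2, 0, 13, -6]
R3 ← R3 − (4)·R1: [0, -14, 15, 6, -27, 6]
R4 ← R4 + (2)·R1: [0, 11, -9, 0, 16, -8]
R5 ← R5 + (2)·R1: [0, 11, 2, -5, 13, 0]
R3 ← R3 + (7/6)·R2: [0, 0, 38/3, 6, -71/6, -1]
R4 ← R4 − (11/12)·R2: [0, 0, -43/6, 0, 49/12, -5/2]
R5 ← R5 − (11/12)·R2: [0, 0, 23/6, -5, 13/12, 11/2]
R4 ← R4 + (43/76)·R3: [0, 0, 0, 129/38, -397/152, -233/76]
R5 ← R5 − (23/76)·R3: [0, 0, 0, -259/38, 709/152, 441/76]
R5 ← R5 + (259/129)·R4: [0, 0, 0, 0, -299/516, -91/258]
5 nonzero rows, so rank(T) = 5.
T has 6 columns; by rank–nullity, nullity = 6 − 5 = 1.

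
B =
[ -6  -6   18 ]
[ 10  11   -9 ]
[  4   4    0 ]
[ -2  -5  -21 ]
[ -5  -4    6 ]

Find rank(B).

Row reduce to echelon form.
R2 ← R2 + (5/3)·R1: [0, 1, 21]
R3 ← R3 + (2/3)·R1: [0, 0, 12]
R4 ← R4 − (1/3)·R1: [0, -3, -27]
R5 ← R5 − (5/6)·R1: [0, 1, -9]
R4 ← R4 + (3)·R2: [0, 0, 36]
R5 ← R5 − R2: [0, 0, -30]
R4 ← R4 − (3)·R3: [0, 0, 0]
R5 ← R5 + (5/2)·R3: [0, 0, 0]
Echelon form has 3 nonzero rows, so rank(B) = 3.

3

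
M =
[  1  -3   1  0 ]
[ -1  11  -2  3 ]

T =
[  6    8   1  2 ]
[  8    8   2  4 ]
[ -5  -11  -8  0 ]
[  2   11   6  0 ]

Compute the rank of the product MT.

2

First compute MT:
[[-23, -27, -13, -10],
 [ 98, 135,  55,  42]]
Now row reduce the product.
R2 ← R2 + (98/23)·R1: [0, 459/23, -9/23, -14/23]
2 nonzero rows, so rank(MT) = 2.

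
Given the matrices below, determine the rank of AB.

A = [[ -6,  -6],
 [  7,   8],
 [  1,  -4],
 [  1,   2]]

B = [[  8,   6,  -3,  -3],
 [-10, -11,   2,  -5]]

2

First compute AB:
[[ 12,  30,   6,  48],
 [-24, -46,  -5, -61],
 [ 48,  50, -11,  17],
 [-12, -16,   1, -13]]
Now row reduce the product.
R2 ← R2 + (2)·R1: [0, 14, 7, 35]
R3 ← R3 − (4)·R1: [0, -70, -35, -175]
R4 ← R4 + R1: [0, 14, 7, 35]
R3 ← R3 + (5)·R2: [0, 0, 0, 0]
R4 ← R4 − R2: [0, 0, 0, 0]
2 nonzero rows, so rank(AB) = 2.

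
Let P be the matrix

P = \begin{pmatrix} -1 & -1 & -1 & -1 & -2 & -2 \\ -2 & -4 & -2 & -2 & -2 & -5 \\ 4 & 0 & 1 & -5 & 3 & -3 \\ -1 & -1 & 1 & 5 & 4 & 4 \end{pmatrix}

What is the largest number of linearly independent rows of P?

3

Row reduce to echelon form.
R2 ← R2 − (2)·R1: [0, -2, 0, 0, 2, -1]
R3 ← R3 + (4)·R1: [0, -4, -3, -9, -5, -11]
R4 ← R4 − R1: [0, 0, 2, 6, 6, 6]
R3 ← R3 − (2)·R2: [0, 0, -3, -9, -9, -9]
R4 ← R4 + (2/3)·R3: [0, 0, 0, 0, 0, 0]
Echelon form has 3 nonzero rows, so rank(P) = 3.
The rank gives the maximum number of linearly independent rows: 3.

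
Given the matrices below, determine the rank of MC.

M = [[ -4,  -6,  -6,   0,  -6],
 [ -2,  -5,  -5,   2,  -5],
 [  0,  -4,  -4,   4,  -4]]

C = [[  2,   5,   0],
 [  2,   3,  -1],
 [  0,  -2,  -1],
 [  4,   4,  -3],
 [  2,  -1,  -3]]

2

First compute MC:
[[-32, -20,  30],
 [-16,  -2,  19],
 [  0,  16,   8]]
Now row reduce the product.
R2 ← R2 − (1/2)·R1: [0, 8, 4]
R3 ← R3 − (2)·R2: [0, 0, 0]
2 nonzero rows, so rank(MC) = 2.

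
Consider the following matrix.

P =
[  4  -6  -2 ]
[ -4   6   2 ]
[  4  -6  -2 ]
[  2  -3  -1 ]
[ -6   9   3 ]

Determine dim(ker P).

Row reduce to echelon form.
R2 ← R2 + R1: [0, 0, 0]
R3 ← R3 − R1: [0, 0, 0]
R4 ← R4 − (1/2)·R1: [0, 0, 0]
R5 ← R5 + (3/2)·R1: [0, 0, 0]
1 nonzero row, so rank(P) = 1.
P has 3 columns; by rank–nullity, nullity = 3 − 1 = 2.

2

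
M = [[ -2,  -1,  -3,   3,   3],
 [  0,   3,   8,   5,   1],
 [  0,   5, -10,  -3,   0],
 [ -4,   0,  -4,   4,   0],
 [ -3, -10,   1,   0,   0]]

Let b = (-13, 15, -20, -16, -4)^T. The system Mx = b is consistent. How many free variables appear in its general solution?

Row reduce the augmented matrix [M | b].
R4 ← R4 − (2)·R1: [0, 2, 2, -2, -6, 10]
R5 ← R5 − (3/2)·R1: [0, -17/2, 11/2, -9/2, -9/2, 31/2]
R3 ← R3 − (5/3)·R2: [0, 0, -70/3, -34/3, -5/3, -45]
R4 ← R4 − (2/3)·R2: [0, 0, -10/3, -16/3, -20/3, 0]
R5 ← R5 + (17/6)·R2: [0, 0, 169/6, 29/3, -5/3, 58]
R4 ← R4 − (1/7)·R3: [0, 0, 0, -26/7, -45/7, 45/7]
R5 ← R5 + (169/140)·R3: [0, 0, 0, -281/70, -103/28, 103/28]
R5 ← R5 − (281/260)·R4: [0, 0, 0, 0, 85/26, -85/26]
The echelon form has 5 nonzero rows, and every pivot lies in the first 5 columns, so rank(M) = rank([M|b]) = 5.
The system is consistent.
Free variables = (unknowns) − (rank) = 5 − 5 = 0.

0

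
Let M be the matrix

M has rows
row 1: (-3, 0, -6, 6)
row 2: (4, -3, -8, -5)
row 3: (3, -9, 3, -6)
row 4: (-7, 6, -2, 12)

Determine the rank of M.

3

Row reduce to echelon form.
R2 ← R2 + (4/3)·R1: [0, -3, -16, 3]
R3 ← R3 + R1: [0, -9, -3, 0]
R4 ← R4 − (7/3)·R1: [0, 6, 12, -2]
R3 ← R3 − (3)·R2: [0, 0, 45, -9]
R4 ← R4 + (2)·R2: [0, 0, -20, 4]
R4 ← R4 + (4/9)·R3: [0, 0, 0, 0]
Echelon form has 3 nonzero rows, so rank(M) = 3.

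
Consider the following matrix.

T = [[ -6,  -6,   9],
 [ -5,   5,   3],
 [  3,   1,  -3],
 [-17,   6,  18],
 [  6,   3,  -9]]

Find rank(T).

3

Row reduce to echelon form.
R2 ← R2 − (5/6)·R1: [0, 10, -9/2]
R3 ← R3 + (1/2)·R1: [0, -2, 3/2]
R4 ← R4 − (17/6)·R1: [0, 23, -15/2]
R5 ← R5 + R1: [0, -3, 0]
R3 ← R3 + (1/5)·R2: [0, 0, 3/5]
R4 ← R4 − (23/10)·R2: [0, 0, 57/20]
R5 ← R5 + (3/10)·R2: [0, 0, -27/20]
R4 ← R4 − (19/4)·R3: [0, 0, 0]
R5 ← R5 + (9/4)·R3: [0, 0, 0]
Echelon form has 3 nonzero rows, so rank(T) = 3.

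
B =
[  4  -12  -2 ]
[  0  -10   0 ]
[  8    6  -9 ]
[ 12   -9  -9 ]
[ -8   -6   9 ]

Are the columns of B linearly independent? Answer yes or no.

yes

Row reduce B to echelon form.
R3 ← R3 − (2)·R1: [0, 30, -5]
R4 ← R4 − (3)·R1: [0, 27, -3]
R5 ← R5 + (2)·R1: [0, -30, 5]
R3 ← R3 + (3)·R2: [0, 0, -5]
R4 ← R4 + (27/10)·R2: [0, 0, -3]
R5 ← R5 − (3)·R2: [0, 0, 5]
R4 ← R4 − (3/5)·R3: [0, 0, 0]
R5 ← R5 + R3: [0, 0, 0]
3 pivots among 3 columns.
Every column is a pivot column, so the columns are linearly independent.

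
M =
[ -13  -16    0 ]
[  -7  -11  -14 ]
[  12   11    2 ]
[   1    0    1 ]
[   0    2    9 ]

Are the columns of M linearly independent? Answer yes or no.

Row reduce M to echelon form.
R2 ← R2 − (7/13)·R1: [0, -31/13, -14]
R3 ← R3 + (12/13)·R1: [0, -49/13, 2]
R4 ← R4 + (1/13)·R1: [0, -16/13, 1]
R3 ← R3 − (49/31)·R2: [0, 0, 748/31]
R4 ← R4 − (16/31)·R2: [0, 0, 255/31]
R5 ← R5 + (26/31)·R2: [0, 0, -85/31]
R4 ← R4 − (15/44)·R3: [0, 0, 0]
R5 ← R5 + (5/44)·R3: [0, 0, 0]
3 pivots among 3 columns.
Every column is a pivot column, so the columns are linearly independent.

yes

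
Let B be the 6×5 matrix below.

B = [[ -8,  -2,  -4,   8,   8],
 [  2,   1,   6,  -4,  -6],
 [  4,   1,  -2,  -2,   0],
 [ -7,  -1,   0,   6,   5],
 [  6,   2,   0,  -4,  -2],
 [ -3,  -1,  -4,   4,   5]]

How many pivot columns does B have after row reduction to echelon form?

3

Row reduce to echelon form.
R2 ← R2 + (1/4)·R1: [0, 1/2, 5, -2, -4]
R3 ← R3 + (1/2)·R1: [0, 0, -4, 2, 4]
R4 ← R4 − (7/8)·R1: [0, 3/4, 7/2, -1, -2]
R5 ← R5 + (3/4)·R1: [0, 1/2, -3, 2, 4]
R6 ← R6 − (3/8)·R1: [0, -1/4, -5/2, 1, 2]
R4 ← R4 − (3/2)·R2: [0, 0, -4, 2, 4]
R5 ← R5 − R2: [0, 0, -8, 4, 8]
R6 ← R6 + (1/2)·R2: [0, 0, 0, 0, 0]
R4 ← R4 − R3: [0, 0, 0, 0, 0]
R5 ← R5 − (2)·R3: [0, 0, 0, 0, 0]
Echelon form has 3 nonzero rows, so rank(B) = 3.
Each nonzero row contributes one pivot column: 3 pivot columns.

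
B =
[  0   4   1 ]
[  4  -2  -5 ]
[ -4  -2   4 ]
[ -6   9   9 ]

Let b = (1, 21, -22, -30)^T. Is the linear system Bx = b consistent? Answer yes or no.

Row reduce the augmented matrix [B | b].
Swap R1 ↔ R2
R3 ← R3 + R1: [0, -4, -1, -1]
R4 ← R4 + (3/2)·R1: [0, 6, 3/2, 3/2]
R3 ← R3 + R2: [0, 0, 0, 0]
R4 ← R4 − (3/2)·R2: [0, 0, 0, 0]
The echelon form has 2 nonzero rows, and every pivot lies in the first 3 columns, so rank(B) = rank([B|b]) = 2.
The system is consistent.

yes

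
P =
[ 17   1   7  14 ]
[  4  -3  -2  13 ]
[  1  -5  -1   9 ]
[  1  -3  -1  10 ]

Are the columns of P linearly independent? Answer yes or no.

Row reduce P to echelon form.
R2 ← R2 − (4/17)·R1: [0, -55/17, -62/17, 165/17]
R3 ← R3 − (1/17)·R1: [0, -86/17, -24/17, 139/17]
R4 ← R4 − (1/17)·R1: [0, -52/17, -24/17, 156/17]
R3 ← R3 − (86/55)·R2: [0, 0, 236/55, -7]
R4 ← R4 − (52/55)·R2: [0, 0, 112/55, 0]
R4 ← R4 − (28/59)·R3: [0, 0, 0, 196/59]
4 pivots among 4 columns.
Every column is a pivot column, so the columns are linearly independent.

yes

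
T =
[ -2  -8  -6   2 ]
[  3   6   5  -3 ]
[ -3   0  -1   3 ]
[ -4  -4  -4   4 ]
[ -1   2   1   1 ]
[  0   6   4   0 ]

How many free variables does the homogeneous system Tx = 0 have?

Row reduce to echelon form.
R2 ← R2 + (3/2)·R1: [0, -6, -4, 0]
R3 ← R3 − (3/2)·R1: [0, 12, 8, 0]
R4 ← R4 − (2)·R1: [0, 12, 8, 0]
R5 ← R5 − (1/2)·R1: [0, 6, 4, 0]
R3 ← R3 + (2)·R2: [0, 0, 0, 0]
R4 ← R4 + (2)·R2: [0, 0, 0, 0]
R5 ← R5 + R2: [0, 0, 0, 0]
R6 ← R6 + R2: [0, 0, 0, 0]
2 nonzero rows, so rank(T) = 2.
T has 4 columns; by rank–nullity, nullity = 4 − 2 = 2.

2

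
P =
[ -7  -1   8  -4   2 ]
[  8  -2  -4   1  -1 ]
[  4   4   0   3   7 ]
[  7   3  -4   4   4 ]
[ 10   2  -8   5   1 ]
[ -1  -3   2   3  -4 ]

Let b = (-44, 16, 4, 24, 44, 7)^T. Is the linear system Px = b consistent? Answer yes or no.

yes

Row reduce the augmented matrix [P | b].
R2 ← R2 + (8/7)·R1: [0, -22/7, 36/7, -25/7, 9/7, -240/7]
R3 ← R3 + (4/7)·R1: [0, 24/7, 32/7, 5/7, 57/7, -148/7]
R4 ← R4 + R1: [0, 2, 4, 0, 6, -20]
R5 ← R5 + (10/7)·R1: [0, 4/7, 24/7, -5/7, 27/7, -132/7]
R6 ← R6 − (1/7)·R1: [0, -20/7, 6/7, 25/7, -30/7, 93/7]
R3 ← R3 + (12/11)·R2: [0, 0, 112/11, -35/11, 105/11, -644/11]
R4 ← R4 + (7/11)·R2: [0, 0, 80/11, -25/11, 75/11, -460/11]
R5 ← R5 + (2/11)·R2: [0, 0, 48/11, -15/11, 45/11, -276/11]
R6 ← R6 − (10/11)·R2: [0, 0, -42/11, 75/11, -60/11, 489/11]
R4 ← R4 − (5/7)·R3: [0, 0, 0, 0, 0, 0]
R5 ← R5 − (3/7)·R3: [0, 0, 0, 0, 0, 0]
R6 ← R6 + (3/8)·R3: [0, 0, 0, 45/8, -15/8, 45/2]
Swap R4 ↔ R6
The echelon form has 4 nonzero rows, and every pivot lies in the first 5 columns, so rank(P) = rank([P|b]) = 4.
The system is consistent.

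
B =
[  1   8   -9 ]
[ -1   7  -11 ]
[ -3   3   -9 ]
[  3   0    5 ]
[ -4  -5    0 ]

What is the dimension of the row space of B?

2

Row reduce to echelon form.
R2 ← R2 + R1: [0, 15, -20]
R3 ← R3 + (3)·R1: [0, 27, -36]
R4 ← R4 − (3)·R1: [0, -24, 32]
R5 ← R5 + (4)·R1: [0, 27, -36]
R3 ← R3 − (9/5)·R2: [0, 0, 0]
R4 ← R4 + (8/5)·R2: [0, 0, 0]
R5 ← R5 − (9/5)·R2: [0, 0, 0]
Echelon form has 2 nonzero rows, so rank(B) = 2.
The row space has dimension equal to the rank: 2.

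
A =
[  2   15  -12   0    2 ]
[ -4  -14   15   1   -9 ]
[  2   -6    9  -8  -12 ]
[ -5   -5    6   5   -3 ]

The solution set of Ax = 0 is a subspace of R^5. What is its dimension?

1

Row reduce to echelon form.
R2 ← R2 + (2)·R1: [0, 16, -9, 1, -5]
R3 ← R3 − R1: [0, -21, 21, -8, -14]
R4 ← R4 + (5/2)·R1: [0, 65/2, -24, 5, 2]
R3 ← R3 + (21/16)·R2: [0, 0, 147/16, -107/16, -329/16]
R4 ← R4 − (65/32)·R2: [0, 0, -183/32, 95/32, 389/32]
R4 ← R4 + (61/98)·R3: [0, 0, 0, -117/98, -9/14]
4 nonzero rows, so rank(A) = 4.
A has 5 columns; by rank–nullity, nullity = 5 − 4 = 1.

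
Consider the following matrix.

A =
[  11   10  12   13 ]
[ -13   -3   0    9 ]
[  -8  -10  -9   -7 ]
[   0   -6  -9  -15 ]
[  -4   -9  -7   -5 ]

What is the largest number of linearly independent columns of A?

3

Row reduce to echelon form.
R2 ← R2 + (13/11)·R1: [0, 97/11, 156/11, 268/11]
R3 ← R3 + (8/11)·R1: [0, -30/11, -3/11, 27/11]
R5 ← R5 + (4/11)·R1: [0, -59/11, -29/11, -3/11]
R3 ← R3 + (30/97)·R2: [0, 0, 399/97, 969/97]
R4 ← R4 + (66/97)·R2: [0, 0, 63/97, 153/97]
R5 ← R5 + (59/97)·R2: [0, 0, 581/97, 1411/97]
R4 ← R4 − (3/19)·R3: [0, 0, 0, 0]
R5 ← R5 − (83/57)·R3: [0, 0, 0, 0]
Echelon form has 3 nonzero rows, so rank(A) = 3.
The rank gives the maximum number of linearly independent columns: 3.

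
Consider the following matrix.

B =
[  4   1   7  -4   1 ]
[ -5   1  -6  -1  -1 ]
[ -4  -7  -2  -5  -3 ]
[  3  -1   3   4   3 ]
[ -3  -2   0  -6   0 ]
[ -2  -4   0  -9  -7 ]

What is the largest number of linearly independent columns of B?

Row reduce to echelon form.
R2 ← R2 + (5/4)·R1: [0, 9/4, 11/4, -6, 1/4]
R3 ← R3 + R1: [0, -6, 5, -9, -2]
R4 ← R4 − (3/4)·R1: [0, -7/4, -9/4, 7, 9/4]
R5 ← R5 + (3/4)·R1: [0, -5/4, 21/4, -9, 3/4]
R6 ← R6 + (1/2)·R1: [0, -7/2, 7/2, -11, -13/2]
R3 ← R3 + (8/3)·R2: [0, 0, 37/3, -25, -4/3]
R4 ← R4 + (7/9)·R2: [0, 0, -1/9, 7/3, 22/9]
R5 ← R5 + (5/9)·R2: [0, 0, 61/9, -37/3, 8/9]
R6 ← R6 + (14/9)·R2: [0, 0, 70/9, -61/3, -55/9]
R4 ← R4 + (1/111)·R3: [0, 0, 0, 78/37, 90/37]
R5 ← R5 − (61/111)·R3: [0, 0, 0, 52/37, 60/37]
R6 ← R6 − (70/111)·R3: [0, 0, 0, -169/37, -195/37]
R5 ← R5 − (2/3)·R4: [0, 0, 0, 0, 0]
R6 ← R6 + (13/6)·R4: [0, 0, 0, 0, 0]
Echelon form has 4 nonzero rows, so rank(B) = 4.
The rank gives the maximum number of linearly independent columns: 4.

4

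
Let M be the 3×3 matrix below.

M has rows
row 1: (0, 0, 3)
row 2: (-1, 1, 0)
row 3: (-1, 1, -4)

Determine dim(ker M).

Row reduce to echelon form.
Swap R1 ↔ R2
R3 ← R3 − R1: [0, 0, -4]
R3 ← R3 + (4/3)·R2: [0, 0, 0]
2 nonzero rows, so rank(M) = 2.
M has 3 columns; by rank–nullity, nullity = 3 − 2 = 1.

1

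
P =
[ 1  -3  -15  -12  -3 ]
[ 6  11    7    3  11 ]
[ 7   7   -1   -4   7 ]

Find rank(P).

3

Row reduce to echelon form.
R2 ← R2 − (6)·R1: [0, 29, 97, 75, 29]
R3 ← R3 − (7)·R1: [0, 28, 104, 80, 28]
R3 ← R3 − (28/29)·R2: [0, 0, 300/29, 220/29, 0]
Echelon form has 3 nonzero rows, so rank(P) = 3.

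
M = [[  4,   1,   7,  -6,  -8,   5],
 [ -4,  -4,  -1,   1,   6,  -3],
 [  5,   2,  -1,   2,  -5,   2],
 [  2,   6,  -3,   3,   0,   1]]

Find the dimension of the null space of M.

Row reduce to echelon form.
R2 ← R2 + R1: [0, -3, 6, -5, -2, 2]
R3 ← R3 − (5/4)·R1: [0, 3/4, -39/4, 19/2, 5, -17/4]
R4 ← R4 − (1/2)·R1: [0, 11/2, -13/2, 6, 4, -3/2]
R3 ← R3 + (1/4)·R2: [0, 0, -33/4, 33/4, 9/2, -15/4]
R4 ← R4 + (11/6)·R2: [0, 0, 9/2, -19/6, 1/3, 13/6]
R4 ← R4 + (6/11)·R3: [0, 0, 0, 4/3, 92/33, 4/33]
4 nonzero rows, so rank(M) = 4.
M has 6 columns; by rank–nullity, nullity = 6 − 4 = 2.

2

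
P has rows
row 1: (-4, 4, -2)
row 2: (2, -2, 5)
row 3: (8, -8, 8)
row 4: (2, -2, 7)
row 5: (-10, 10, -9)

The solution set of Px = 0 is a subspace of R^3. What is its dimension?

Row reduce to echelon form.
R2 ← R2 + (1/2)·R1: [0, 0, 4]
R3 ← R3 + (2)·R1: [0, 0, 4]
R4 ← R4 + (1/2)·R1: [0, 0, 6]
R5 ← R5 − (5/2)·R1: [0, 0, -4]
R3 ← R3 − R2: [0, 0, 0]
R4 ← R4 − (3/2)·R2: [0, 0, 0]
R5 ← R5 + R2: [0, 0, 0]
2 nonzero rows, so rank(P) = 2.
P has 3 columns; by rank–nullity, nullity = 3 − 2 = 1.

1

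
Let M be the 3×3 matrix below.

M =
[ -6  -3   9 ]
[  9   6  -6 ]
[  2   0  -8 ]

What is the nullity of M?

1

Row reduce to echelon form.
R2 ← R2 + (3/2)·R1: [0, 3/2, 15/2]
R3 ← R3 + (1/3)·R1: [0, -1, -5]
R3 ← R3 + (2/3)·R2: [0, 0, 0]
2 nonzero rows, so rank(M) = 2.
M has 3 columns; by rank–nullity, nullity = 3 − 2 = 1.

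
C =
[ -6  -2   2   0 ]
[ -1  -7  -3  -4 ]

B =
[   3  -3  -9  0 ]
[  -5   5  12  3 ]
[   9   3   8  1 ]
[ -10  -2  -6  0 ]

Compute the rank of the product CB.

2

First compute CB:
[[ 10,  14,  46,  -4],
 [ 45, -33, -75, -24]]
Now row reduce the product.
R2 ← R2 − (9/2)·R1: [0, -96, -282, -6]
2 nonzero rows, so rank(CB) = 2.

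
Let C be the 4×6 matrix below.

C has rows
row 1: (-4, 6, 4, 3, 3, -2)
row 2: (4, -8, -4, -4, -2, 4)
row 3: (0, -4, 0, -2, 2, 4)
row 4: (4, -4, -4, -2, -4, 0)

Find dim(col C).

Row reduce to echelon form.
R2 ← R2 + R1: [0, -2, 0, -1, 1, 2]
R4 ← R4 + R1: [0, 2, 0, 1, -1, -2]
R3 ← R3 − (2)·R2: [0, 0, 0, 0, 0, 0]
R4 ← R4 + R2: [0, 0, 0, 0, 0, 0]
Echelon form has 2 nonzero rows, so rank(C) = 2.
The column space has dimension equal to the rank: 2.

2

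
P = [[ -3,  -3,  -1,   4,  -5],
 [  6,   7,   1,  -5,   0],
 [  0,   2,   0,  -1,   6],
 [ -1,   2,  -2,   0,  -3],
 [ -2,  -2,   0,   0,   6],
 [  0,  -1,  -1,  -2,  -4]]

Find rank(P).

Row reduce to echelon form.
R2 ← R2 + (2)·R1: [0, 1, -1, 3, -10]
R4 ← R4 − (1/3)·R1: [0, 3, -5/3, -4/3, -4/3]
R5 ← R5 − (2/3)·R1: [0, 0, 2/3, -8/3, 28/3]
R3 ← R3 − (2)·R2: [0, 0, 2, -7, 26]
R4 ← R4 − (3)·R2: [0, 0, 4/3, -31/3, 86/3]
R6 ← R6 + R2: [0, 0, -2, 1, -14]
R4 ← R4 − (2/3)·R3: [0, 0, 0, -17/3, 34/3]
R5 ← R5 − (1/3)·R3: [0, 0, 0, -1/3, 2/3]
R6 ← R6 + R3: [0, 0, 0, -6, 12]
R5 ← R5 − (1/17)·R4: [0, 0, 0, 0, 0]
R6 ← R6 − (18/17)·R4: [0, 0, 0, 0, 0]
Echelon form has 4 nonzero rows, so rank(P) = 4.

4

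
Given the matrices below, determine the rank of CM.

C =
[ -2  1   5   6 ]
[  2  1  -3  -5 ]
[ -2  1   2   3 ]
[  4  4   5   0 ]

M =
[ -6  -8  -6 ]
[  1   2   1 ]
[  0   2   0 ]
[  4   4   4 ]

2

First compute CM:
[[ 37,  52,  37],
 [-31, -40, -31],
 [ 25,  34,  25],
 [-20, -14, -20]]
Now row reduce the product.
R2 ← R2 + (31/37)·R1: [0, 132/37, 0]
R3 ← R3 − (25/37)·R1: [0, -42/37, 0]
R4 ← R4 + (20/37)·R1: [0, 522/37, 0]
R3 ← R3 + (7/22)·R2: [0, 0, 0]
R4 ← R4 − (87/22)·R2: [0, 0, 0]
2 nonzero rows, so rank(CM) = 2.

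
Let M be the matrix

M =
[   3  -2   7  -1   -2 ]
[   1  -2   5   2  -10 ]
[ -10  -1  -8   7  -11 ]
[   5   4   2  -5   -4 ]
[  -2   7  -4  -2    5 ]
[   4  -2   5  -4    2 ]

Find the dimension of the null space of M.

0

Row reduce to echelon form.
R2 ← R2 − (1/3)·R1: [0, -4/3, 8/3, 7/3, -28/3]
R3 ← R3 + (10/3)·R1: [0, -23/3, 46/3, 11/3, -53/3]
R4 ← R4 − (5/3)·R1: [0, 22/3, -29/3, -10/3, -2/3]
R5 ← R5 + (2/3)·R1: [0, 17/3, 2/3, -8/3, 11/3]
R6 ← R6 − (4/3)·R1: [0, 2/3, -13/3, -8/3, 14/3]
R3 ← R3 − (23/4)·R2: [0, 0, 0, -39/4, 36]
R4 ← R4 + (11/2)·R2: [0, 0, 5, 19/2, -52]
R5 ← R5 + (17/4)·R2: [0, 0, 12, 29/4, -36]
R6 ← R6 + (1/2)·R2: [0, 0, -3, -3/2, 0]
Swap R3 ↔ R4
R5 ← R5 − (12/5)·R3: [0, 0, 0, -311/20, 444/5]
R6 ← R6 + (3/5)·R3: [0, 0, 0, 21/5, -156/5]
R5 ← R5 − (311/195)·R4: [0, 0, 0, 0, 408/13]
R6 ← R6 + (28/65)·R4: [0, 0, 0, 0, -204/13]
R6 ← R6 + (1/2)·R5: [0, 0, 0, 0, 0]
5 nonzero rows, so rank(M) = 5.
M has 5 columns; by rank–nullity, nullity = 5 − 5 = 0.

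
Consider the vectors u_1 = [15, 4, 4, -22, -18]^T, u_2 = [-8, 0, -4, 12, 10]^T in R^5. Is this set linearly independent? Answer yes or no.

yes

Form the matrix with these vectors as rows and row reduce.
R2 ← R2 + (8/15)·R1: [0, 32/15, -28/15, 4/15, 2/5]
2 nonzero rows, so the 2 vectors span a space of dimension 2.
Since 2 = 2, the vectors are linearly independent.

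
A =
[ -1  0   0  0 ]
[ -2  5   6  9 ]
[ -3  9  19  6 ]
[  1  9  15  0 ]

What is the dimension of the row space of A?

Row reduce to echelon form.
R2 ← R2 − (2)·R1: [0, 5, 6, 9]
R3 ← R3 − (3)·R1: [0, 9, 19, 6]
R4 ← R4 + R1: [0, 9, 15, 0]
R3 ← R3 − (9/5)·R2: [0, 0, 41/5, -51/5]
R4 ← R4 − (9/5)·R2: [0, 0, 21/5, -81/5]
R4 ← R4 − (21/41)·R3: [0, 0, 0, -450/41]
Echelon form has 4 nonzero rows, so rank(A) = 4.
The row space has dimension equal to the rank: 4.

4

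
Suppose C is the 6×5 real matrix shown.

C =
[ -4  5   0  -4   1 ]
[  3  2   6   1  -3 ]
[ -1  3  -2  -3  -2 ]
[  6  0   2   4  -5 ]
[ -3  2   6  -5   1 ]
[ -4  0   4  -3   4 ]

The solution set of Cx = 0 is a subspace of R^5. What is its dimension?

Row reduce to echelon form.
R2 ← R2 + (3/4)·R1: [0, 23/4, 6, -2, -9/4]
R3 ← R3 − (1/4)·R1: [0, 7/4, -2, -2, -9/4]
R4 ← R4 + (3/2)·R1: [0, 15/2, 2, -2, -7/2]
R5 ← R5 − (3/4)·R1: [0, -7/4, 6, -2, 1/4]
R6 ← R6 − R1: [0, -5, 4, 1, 3]
R3 ← R3 − (7/23)·R2: [0, 0, -88/23, -32/23, -36/23]
R4 ← R4 − (30/23)·R2: [0, 0, -134/23, 14/23, -13/23]
R5 ← R5 + (7/23)·R2: [0, 0, 180/23, -60/23, -10/23]
R6 ← R6 + (20/23)·R2: [0, 0, 212/23, -17/23, 24/23]
R4 ← R4 − (67/44)·R3: [0, 0, 0, 30/11, 20/11]
R5 ← R5 + (45/22)·R3: [0, 0, 0, -60/11, -40/11]
R6 ← R6 + (53/22)·R3: [0, 0, 0, -45/11, -30/11]
R5 ← R5 + (2)·R4: [0, 0, 0, 0, 0]
R6 ← R6 + (3/2)·R4: [0, 0, 0, 0, 0]
4 nonzero rows, so rank(C) = 4.
C has 5 columns; by rank–nullity, nullity = 5 − 4 = 1.

1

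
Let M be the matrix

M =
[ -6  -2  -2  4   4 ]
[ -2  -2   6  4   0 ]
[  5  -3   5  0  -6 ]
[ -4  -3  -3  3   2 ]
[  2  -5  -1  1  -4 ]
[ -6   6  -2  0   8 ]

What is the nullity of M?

2

Row reduce to echelon form.
R2 ← R2 − (1/3)·R1: [0, -4/3, 20/3, 8/3, -4/3]
R3 ← R3 + (5/6)·R1: [0, -14/3, 10/3, 10/3, -8/3]
R4 ← R4 − (2/3)·R1: [0, -5/3, -5/3, 1/3, -2/3]
R5 ← R5 + (1/3)·R1: [0, -17/3, -5/3, 7/3, -8/3]
R6 ← R6 − R1: [0, 8, 0, -4, 4]
R3 ← R3 − (7/2)·R2: [0, 0, -20, -6, 2]
R4 ← R4 − (5/4)·R2: [0, 0, -10, -3, 1]
R5 ← R5 − (17/4)·R2: [0, 0, -30, -9, 3]
R6 ← R6 + (6)·R2: [0, 0, 40, 12, -4]
R4 ← R4 − (1/2)·R3: [0, 0, 0, 0, 0]
R5 ← R5 − (3/2)·R3: [0, 0, 0, 0, 0]
R6 ← R6 + (2)·R3: [0, 0, 0, 0, 0]
3 nonzero rows, so rank(M) = 3.
M has 5 columns; by rank–nullity, nullity = 5 − 3 = 2.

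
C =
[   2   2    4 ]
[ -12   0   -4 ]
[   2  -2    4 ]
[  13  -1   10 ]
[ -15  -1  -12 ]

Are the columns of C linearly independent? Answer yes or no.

yes

Row reduce C to echelon form.
R2 ← R2 + (6)·R1: [0, 12, 20]
R3 ← R3 − R1: [0, -4, 0]
R4 ← R4 − (13/2)·R1: [0, -14, -16]
R5 ← R5 + (15/2)·R1: [0, 14, 18]
R3 ← R3 + (1/3)·R2: [0, 0, 20/3]
R4 ← R4 + (7/6)·R2: [0, 0, 22/3]
R5 ← R5 − (7/6)·R2: [0, 0, -16/3]
R4 ← R4 − (11/10)·R3: [0, 0, 0]
R5 ← R5 + (4/5)·R3: [0, 0, 0]
3 pivots among 3 columns.
Every column is a pivot column, so the columns are linearly independent.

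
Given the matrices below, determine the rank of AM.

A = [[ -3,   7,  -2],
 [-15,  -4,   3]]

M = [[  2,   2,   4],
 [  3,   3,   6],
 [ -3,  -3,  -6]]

First compute AM:
[[ 21,  21,  42],
 [-51, -51, -102]]
Now row reduce the product.
R2 ← R2 + (17/7)·R1: [0, 0, 0]
1 nonzero row, so rank(AM) = 1.

1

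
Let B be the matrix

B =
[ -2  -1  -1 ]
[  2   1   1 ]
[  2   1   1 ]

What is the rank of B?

Row reduce to echelon form.
R2 ← R2 + R1: [0, 0, 0]
R3 ← R3 + R1: [0, 0, 0]
Echelon form has 1 nonzero row, so rank(B) = 1.

1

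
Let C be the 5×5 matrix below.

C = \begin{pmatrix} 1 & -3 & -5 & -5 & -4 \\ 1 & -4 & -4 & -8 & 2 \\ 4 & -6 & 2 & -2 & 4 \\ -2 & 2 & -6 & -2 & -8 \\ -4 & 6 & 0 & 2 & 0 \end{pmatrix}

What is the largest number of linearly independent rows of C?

Row reduce to echelon form.
R2 ← R2 − R1: [0, -1, 1, -3, 6]
R3 ← R3 − (4)·R1: [0, 6, 22, 18, 20]
R4 ← R4 + (2)·R1: [0, -4, -16, -12, -16]
R5 ← R5 + (4)·R1: [0, -6, -20, -18, -16]
R3 ← R3 + (6)·R2: [0, 0, 28, 0, 56]
R4 ← R4 − (4)·R2: [0, 0, -20, 0, -40]
R5 ← R5 − (6)·R2: [0, 0, -26, 0, -52]
R4 ← R4 + (5/7)·R3: [0, 0, 0, 0, 0]
R5 ← R5 + (13/14)·R3: [0, 0, 0, 0, 0]
Echelon form has 3 nonzero rows, so rank(C) = 3.
The rank gives the maximum number of linearly independent rows: 3.

3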